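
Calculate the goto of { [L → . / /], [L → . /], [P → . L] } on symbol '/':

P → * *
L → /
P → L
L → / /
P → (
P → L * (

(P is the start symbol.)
GOTO(I, '/') = CLOSURE({ [A → αX.β] : [A → α.Xβ] ∈ I, X = '/' })

Items with dot before '/', with the dot advanced:
  [L → . /] → [L → / .]
  [L → . / /] → [L → / . /]
Closure adds nothing (no advanced item has the dot before a non-terminal).

GOTO = { [L → / . /], [L → / .] }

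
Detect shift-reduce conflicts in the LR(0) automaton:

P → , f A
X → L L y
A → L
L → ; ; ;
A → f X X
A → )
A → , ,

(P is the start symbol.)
A shift-reduce conflict occurs when an LR(0) state has both:
  - a complete (reduce) item [A → α .] (dot at the end), and
  - a shift item [B → β . c γ] (dot before a terminal).

Augment with P' → P and build the canonical LR(0) collection (I0 = CLOSURE({[P' → . P]}), then GOTO on every symbol after a dot until no new states appear). It has 18 states:
  I0: { [P → . , f A], [P' → . P] }  — shift
  I1: { [P → , . f A] }  — shift
  I2: { [P' → P .] }  — accept
  I3: { [A → . )], [A → . , ,], [A → . L], [A → . f X X], [L → . ; ; ;], [P → , f . A] }  — shift
  I4: { [A → ) .] }  — reduce
  I5: { [A → , . ,] }  — shift
  I6: { [L → ; . ; ;] }  — shift
  I7: { [P → , f A .] }  — reduce
  I8: { [A → L .] }  — reduce
  I9: { [A → f . X X], [L → . ; ; ;], [X → . L L y] }  — shift
  I10: { [L → . ; ; ;], [X → L . L y] }  — shift
  I11: { [A → f X . X], [L → . ; ; ;], [X → . L L y] }  — shift
  I12: { [A → f X X .] }  — reduce
  I13: { [X → L L . y] }  — shift
  I14: { [X → L L y .] }  — reduce
  I15: { [L → ; ; . ;] }  — shift
  I16: { [L → ; ; ; .] }  — reduce
  I17: { [A → , , .] }  — reduce

No state contains both a complete item and a shift item.

Answer: No shift-reduce conflicts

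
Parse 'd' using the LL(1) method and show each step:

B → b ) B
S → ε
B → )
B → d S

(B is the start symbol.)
LL(1) parsing maintains a stack (initially the start symbol over $) and the input. At each step: if the stack top is a terminal, match it against the current input token; if it is a non-terminal N, replace it with the RHS of M[N, lookahead] (the unique production whose predict set contains the lookahead).

Stack is shown with the top on the left.

Stack  Input  Action
--------------------
B $    d $    output B → d S
d S $  d $    match 'd'
S $    $      output S → ε
$      $      accept

The string is accepted.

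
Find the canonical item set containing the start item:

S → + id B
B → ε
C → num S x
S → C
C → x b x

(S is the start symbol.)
First, augment the grammar with S' → S
I₀ = CLOSURE({ [S' → . S] }):
  [S' → . S] has the dot before S: add [S → . + id B], [S → . C]
  [S → . C] has the dot before C: add [C → . num S x], [C → . x b x]
No further items can be added.

I₀ = { [C → . num S x], [C → . x b x], [S → . + id B], [S → . C], [S' → . S] }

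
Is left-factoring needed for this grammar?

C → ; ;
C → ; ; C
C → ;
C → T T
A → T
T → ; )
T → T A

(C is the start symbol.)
Yes, C has productions with common prefix ';'

Left-factoring is needed when two productions for the same non-terminal
share a common prefix on the right-hand side.

Productions for C:
  C → ; ;
  C → ; ; C
  C → ;
  C → T T
Productions for T:
  T → ; )
  T → T A

Found common prefix ';' in productions for C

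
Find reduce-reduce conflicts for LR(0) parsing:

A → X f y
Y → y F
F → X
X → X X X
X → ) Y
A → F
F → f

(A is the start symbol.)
A reduce-reduce conflict occurs when an LR(0) state has two complete items [A → α .] and [B → β .] — both call for a reduction, and with no lookahead the parser cannot choose between them.

Augment with A' → A and build the canonical LR(0) collection (I0 = CLOSURE({[A' → . A]}), then GOTO on every symbol after a dot until no new states appear). It has 14 states:
  I0: { [A → . F], [A → . X f y], [A' → . A], [F → . X], [F → . f], [X → . ) Y], [X → . X X X] }  — shift
  I1: { [X → ) . Y], [Y → . y F] }  — shift
  I2: { [A' → A .] }  — accept
  I3: { [A → F .] }  — reduce
  I4: { [A → X . f y], [F → X .], [X → . ) Y], [X → . X X X], [X → X . X X] }  — shift, reduce
  I5: { [F → f .] }  — reduce
  I6: { [X → . ) Y], [X → . X X X], [X → X . X X], [X → X X . X] }  — shift
  I7: { [A → X f . y] }  — shift
  I8: { [A → X f y .] }  — reduce
  I9: { [X → . ) Y], [X → . X X X], [X → X . X X], [X → X X . X], [X → X X X .] }  — shift, reduce
  I10: { [X → ) Y .] }  — reduce
  I11: { [F → . X], [F → . f], [X → . ) Y], [X → . X X X], [Y → y . F] }  — shift
  I12: { [Y → y F .] }  — reduce
  I13: { [F → X .], [X → . ) Y], [X → . X X X], [X → X . X X] }  — shift, reduce

No state contains more than one complete item.

Answer: No reduce-reduce conflicts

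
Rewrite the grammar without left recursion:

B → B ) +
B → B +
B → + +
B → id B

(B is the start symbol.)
B → + + B'
B → id B B'
B' → ) + B'
B' → + B'
B' → ε

B is directly left-recursive. The standard transformation for
  A → A α₁ | ... | A α_m | β₁ | ... | β_n
is
  A  → β₁ A' | ... | β_n A'
  A' → α₁ A' | ... | α_m A' | ε

B → + + becomes B → + + B'
B → id B becomes B → id B B'
B → B ) + becomes B' → ) + B'
B → B + becomes B' → + B'
Add B' → ε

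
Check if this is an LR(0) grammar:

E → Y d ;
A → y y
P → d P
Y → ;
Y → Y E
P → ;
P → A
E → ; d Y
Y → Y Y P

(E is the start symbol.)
A grammar is LR(0) if no state in the canonical LR(0) collection has:
  - both a shift item (dot before a terminal) and a complete item (shift-reduce conflict), or
  - two or more complete items (reduce-reduce conflict; the accept item [E' → E .] counts as a complete item here).

Augment with E' → E and build the canonical LR(0) collection (I0 = CLOSURE({[E' → . E]}), then GOTO on every symbol after a dot until no new states appear). It has 21 states:
  I0: { [E → . ; d Y], [E → . Y d ;], [E' → . E], [Y → . ;], [Y → . Y E], [Y → . Y Y P] }  — shift
  I1: { [E → ; . d Y], [Y → ; .] }  — shift, reduce
  I2: { [E' → E .] }  — accept
  I3: { [E → . ; d Y], [E → . Y d ;], [E → Y . d ;], [Y → . ;], [Y → . Y E], [Y → . Y Y P], [Y → Y . E], [Y → Y . Y P] }  — shift
  I4: { [Y → Y E .] }  — reduce
  I5: { [A → . y y], [E → . ; d Y], [E → . Y d ;], [E → Y . d ;], [P → . ;], [P → . A], [P → . d P], [Y → . ;], [Y → . Y E], [Y → . Y Y P], [Y → Y . E], [Y → Y . Y P], [Y → Y Y . P] }  — shift
  I6: { [E → Y d . ;] }  — shift
  I7: { [E → Y d ; .] }  — reduce
  I8: { [E → ; . d Y], [P → ; .], [Y → ; .] }  — shift, 2 reduces
  I9: { [P → A .] }  — reduce
  I10: { [Y → Y Y P .] }  — reduce
  I11: { [A → . y y], [E → Y d . ;], [P → . ;], [P → . A], [P → . d P], [P → d . P] }  — shift
  I12: { [A → y . y] }  — shift
  I13: { [A → y y .] }  — reduce
  I14: { [E → Y d ; .], [P → ; .] }  — 2 reduces
  I15: { [P → d P .] }  — reduce
  I16: { [A → . y y], [P → . ;], [P → . A], [P → . d P], [P → d . P] }  — shift
  I17: { [P → ; .] }  — reduce
  I18: { [E → ; d . Y], [Y → . ;], [Y → . Y E], [Y → . Y Y P] }  — shift
  I19: { [Y → ; .] }  — reduce
  I20: { [E → . ; d Y], [E → . Y d ;], [E → ; d Y .], [Y → . ;], [Y → . Y E], [Y → . Y Y P], [Y → Y . E], [Y → Y . Y P] }  — shift, reduce

Conflict in state I1:
  Shift-reduce conflict between [Y → ; .] and [E → ; . d Y]
So the grammar is NOT LR(0).

Answer: No. Shift-reduce conflict between [Y → ; .] and [E → ; . d Y]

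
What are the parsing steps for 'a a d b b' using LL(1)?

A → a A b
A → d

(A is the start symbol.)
Stack is shown with the top on the left.

Stack      Input        Action
------------------------------
A $        a a d b b $  output A → a A b
a A b $    a a d b b $  match 'a'
A b $      a d b b $    output A → a A b
a A b b $  a d b b $    match 'a'
A b b $    d b b $      output A → d
d b b $    d b b $      match 'd'
b b $      b b $        match 'b'
b $        b $          match 'b'
$          $            accept

The string is accepted.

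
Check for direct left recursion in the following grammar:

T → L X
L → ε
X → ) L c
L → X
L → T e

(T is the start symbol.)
No direct left recursion

Direct left recursion occurs when N → N α for some non-terminal N (the right-hand side begins with the left-hand side itself).

T → L X: starts with L
L → ε: starts with ε
X → ) L c: starts with ')'
L → X: starts with X
L → T e: starts with T

No direct left recursion found.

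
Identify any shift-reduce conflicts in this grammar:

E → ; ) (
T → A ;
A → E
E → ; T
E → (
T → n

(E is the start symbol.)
No shift-reduce conflicts

A shift-reduce conflict occurs when an LR(0) state has both:
  - a complete (reduce) item [A → α .] (dot at the end), and
  - a shift item [B → β . c γ] (dot before a terminal).

Augment with E' → E and build the canonical LR(0) collection (I0 = CLOSURE({[E' → . E]}), then GOTO on every symbol after a dot until no new states appear). It has 11 states:
  I0: { [E → . (], [E → . ; ) (], [E → . ; T], [E' → . E] }  — shift
  I1: { [E → ( .] }  — reduce
  I2: { [A → . E], [E → . (], [E → . ; ) (], [E → . ; T], [E → ; . ) (], [E → ; . T], [T → . A ;], [T → . n] }  — shift
  I3: { [E' → E .] }  — accept
  I4: { [E → ; ) . (] }  — shift
  I5: { [T → A . ;] }  — shift
  I6: { [A → E .] }  — reduce
  I7: { [E → ; T .] }  — reduce
  I8: { [T → n .] }  — reduce
  I9: { [T → A ; .] }  — reduce
  I10: { [E → ; ) ( .] }  — reduce

No state contains both a complete item and a shift item.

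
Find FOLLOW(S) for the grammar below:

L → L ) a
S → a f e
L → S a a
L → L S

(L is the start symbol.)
In L → S a a: S is followed by a a, add FIRST(a a) \ {ε} = { 'a' }
In L → L S: S is at the end, add FOLLOW(L)

The FOLLOW sets referred to above (computed the same way, to a fixed point):
  FOLLOW(L) = { $, ')', 'a' }

Taking the union: FOLLOW(S) = { $, ')', 'a' }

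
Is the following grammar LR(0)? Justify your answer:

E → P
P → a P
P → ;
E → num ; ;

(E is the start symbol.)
A grammar is LR(0) if no state in the canonical LR(0) collection has:
  - both a shift item (dot before a terminal) and a complete item (shift-reduce conflict), or
  - two or more complete items (reduce-reduce conflict; the accept item [E' → E .] counts as a complete item here).

Augment with E' → E and build the canonical LR(0) collection (I0 = CLOSURE({[E' → . E]}), then GOTO on every symbol after a dot until no new states appear). It has 9 states:
  I0: { [E → . P], [E → . num ; ;], [E' → . E], [P → . ;], [P → . a P] }  — shift
  I1: { [P → ; .] }  — reduce
  I2: { [E' → E .] }  — accept
  I3: { [E → P .] }  — reduce
  I4: { [P → . ;], [P → . a P], [P → a . P] }  — shift
  I5: { [E → num . ; ;] }  — shift
  I6: { [E → num ; . ;] }  — shift
  I7: { [E → num ; ; .] }  — reduce
  I8: { [P → a P .] }  — reduce

Every state is either a pure shift/goto state or contains exactly one complete item and nothing to shift — no conflicts. The grammar is LR(0).

Answer: Yes, the grammar is LR(0)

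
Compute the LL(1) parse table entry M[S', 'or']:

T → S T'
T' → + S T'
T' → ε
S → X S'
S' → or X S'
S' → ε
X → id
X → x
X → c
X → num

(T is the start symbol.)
S' → or X S'

To find M[S', 'or'], we find productions for S' where 'or' is in the predict set (PREDICT(N → α) = (FIRST(α) \ {ε}) ∪ (FOLLOW(N) if α ⇒* ε)).

Relevant sets:
  FOLLOW(S') = { $, '+' }

S' → or X S': PREDICT = { 'or' }
  'or' is in predict set, so this production goes in M[S', 'or']
S' → ε: PREDICT = { $, '+' }

M[S', 'or'] = S' → or X S'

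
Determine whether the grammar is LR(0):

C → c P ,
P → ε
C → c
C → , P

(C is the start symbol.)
Augment with C' → C and build the canonical LR(0) collection (I0 = CLOSURE({[C' → . C]}), then GOTO on every symbol after a dot until no new states appear). It has 7 states:
  I0: { [C → . , P], [C → . c P ,], [C → . c], [C' → . C] }  — shift
  I1: { [C → , . P], [P → .] }  — reduce
  I2: { [C' → C .] }  — accept
  I3: { [C → c . P ,], [C → c .], [P → .] }  — 2 reduces
  I4: { [C → c P . ,] }  — shift
  I5: { [C → c P , .] }  — reduce
  I6: { [C → , P .] }  — reduce

Conflict in state I3:
  Reduce-reduce conflict: [C → c .] and [P → .]
So the grammar is NOT LR(0).

Answer: No. Reduce-reduce conflict: [C → c .] and [P → .]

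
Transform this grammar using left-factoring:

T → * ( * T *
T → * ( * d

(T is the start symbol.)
T → * ( * T'
T' → T *
T' → d

Left-factoring transforms A → αβ₁ | αβ₂ into A → αA' and A' → β₁ | β₂
(α is the longest common prefix among the alternatives). Repeat until
no nonterminal has two alternatives with a common prefix.

Round 1: T has alternatives sharing prefix '* ( *'. Introduce T': T → * ( * T'
  Add: T' → T *
  Add: T' → d

No remaining common prefixes — done.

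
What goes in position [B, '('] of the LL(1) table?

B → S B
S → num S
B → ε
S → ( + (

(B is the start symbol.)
To find M[B, '('], we find productions for B where '(' is in the predict set (PREDICT(N → α) = (FIRST(α) \ {ε}) ∪ (FOLLOW(N) if α ⇒* ε)).

Relevant sets:
  FIRST(S) = { '(', 'num' }
  FOLLOW(B) = { $ }

B → S B: PREDICT = { '(', 'num' }
  '(' is in predict set, so this production goes in M[B, '(']
B → ε: PREDICT = { $ }

M[B, '('] = B → S B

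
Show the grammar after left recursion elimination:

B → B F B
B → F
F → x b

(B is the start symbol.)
B → F B'
B' → F B B'
B' → ε
F → x b

B is directly left-recursive. The standard transformation for
  A → A α₁ | ... | A α_m | β₁ | ... | β_n
is
  A  → β₁ A' | ... | β_n A'
  A' → α₁ A' | ... | α_m A' | ε

B → F becomes B → F B'
B → B F B becomes B' → F B B'
Add B' → ε

Productions for other non-terminals are unchanged:
  F → x b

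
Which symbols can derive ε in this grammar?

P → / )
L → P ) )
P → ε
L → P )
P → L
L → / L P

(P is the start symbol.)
{ 'P' }

A non-terminal is nullable if it can derive ε (the empty string): either it has an ε-production, or it has a production whose right-hand side consists entirely of nullable non-terminals.

ε-productions: P → ε
So P is immediately nullable.
No further non-terminal can be added: every production for the remaining non-terminals contains a terminal or a non-nullable non-terminal.
Nullable = { 'P' }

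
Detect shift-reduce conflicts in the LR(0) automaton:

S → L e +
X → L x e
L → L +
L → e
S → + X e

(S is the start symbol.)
No shift-reduce conflicts

Augment with S' → S and build the canonical LR(0) collection (I0 = CLOSURE({[S' → . S]}), then GOTO on every symbol after a dot until no new states appear). It has 13 states:
  I0: { [L → . L +], [L → . e], [S → . + X e], [S → . L e +], [S' → . S] }  — shift
  I1: { [L → . L +], [L → . e], [S → + . X e], [X → . L x e] }  — shift
  I2: { [L → L . +], [S → L . e +] }  — shift
  I3: { [S' → S .] }  — accept
  I4: { [L → e .] }  — reduce
  I5: { [L → L + .] }  — reduce
  I6: { [S → L e . +] }  — shift
  I7: { [S → L e + .] }  — reduce
  I8: { [L → L . +], [X → L . x e] }  — shift
  I9: { [S → + X . e] }  — shift
  I10: { [S → + X e .] }  — reduce
  I11: { [X → L x . e] }  — shift
  I12: { [X → L x e .] }  — reduce

No state contains both a complete item and a shift item.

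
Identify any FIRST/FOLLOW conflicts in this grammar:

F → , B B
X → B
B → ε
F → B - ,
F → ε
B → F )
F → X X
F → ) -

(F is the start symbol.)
A FIRST/FOLLOW conflict occurs when a non-terminal N has a nullable alternative N → β (β ⇒* ε) and another alternative N → α with FIRST(α) ∩ FOLLOW(N) ≠ ∅: on such a lookahead the parser cannot decide between expanding α and letting N vanish via β.

Nullable non-terminals: B, F, X.
FIRST sets used below: FIRST(F) = { ')', ',', '-', ε }, FIRST(B) = { ')', ',', '-', ε }, FIRST(X) = { ')', ',', '-', ε }

B: nullable alternative(s) B → ε; FOLLOW(B) = { $, ')', ',', '-' }
  B → ε: FIRST \ {ε} = { } — this is the only nullable alternative, skip
  B → F ): FIRST \ {ε} = { ')', ',', '-' } — overlaps FOLLOW(B) on { ')', ',', '-' }: CONFLICT

F: nullable alternative(s) F → ε, F → X X; FOLLOW(F) = { $, ')' }
  F → , B B: FIRST \ {ε} = { ',' } — disjoint from FOLLOW(F)
  F → B - ,: FIRST \ {ε} = { ')', ',', '-' } — overlaps FOLLOW(F) on { ')' }: CONFLICT
  F → ε: FIRST \ {ε} = { } — disjoint from FOLLOW(F)
  F → X X: FIRST \ {ε} = { ')', ',', '-' } — overlaps FOLLOW(F) on { ')' }: CONFLICT
  F → ) -: FIRST \ {ε} = { ')' } — overlaps FOLLOW(F) on { ')' }: CONFLICT
X has a nullable alternative but only one production, so nothing to check.

So the grammar has 4 FIRST/FOLLOW conflicts (marked CONFLICT above).

Answer: Yes. F → B '-' ',' with FOLLOW(F) on { ')' }; F → X X with FOLLOW(F) on { ')' }; F → ')' '-' with FOLLOW(F) on { ')' }; B → F ')' with FOLLOW(B) on { ')', ',', '-' }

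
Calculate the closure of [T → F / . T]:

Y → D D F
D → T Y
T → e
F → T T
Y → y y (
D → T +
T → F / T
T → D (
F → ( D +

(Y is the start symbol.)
{ [D → . T +], [D → . T Y], [F → . ( D +], [F → . T T], [T → . D (], [T → . F / T], [T → . e], [T → F / . T] }

To compute CLOSURE, for each item [A → α.Bβ] where B is a non-terminal, add [B → .γ] for all productions B → γ; repeat for the newly added items until nothing changes.

Start with: [T → F / . T]
  [T → F / . T] has the dot before T: add [T → . e], [T → . F / T], [T → . D (]
  [T → . F / T] has the dot before F: add [F → . T T], [F → . ( D +]
  [T → . D (] has the dot before D: add [D → . T Y], [D → . T +]
No further items can be added.

CLOSURE = { [D → . T +], [D → . T Y], [F → . ( D +], [F → . T T], [T → . D (], [T → . F / T], [T → . e], [T → F / . T] }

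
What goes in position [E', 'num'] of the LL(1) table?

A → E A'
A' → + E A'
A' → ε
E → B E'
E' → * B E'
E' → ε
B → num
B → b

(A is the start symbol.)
To find M[E', 'num'], we find productions for E' where 'num' is in the predict set (PREDICT(N → α) = (FIRST(α) \ {ε}) ∪ (FOLLOW(N) if α ⇒* ε)).

Relevant sets:
  FOLLOW(E') = { $, '+' }

E' → * B E': PREDICT = { '*' }
E' → ε: PREDICT = { $, '+' }

M[E', 'num'] is empty (no production applies)

Answer: Empty (error entry)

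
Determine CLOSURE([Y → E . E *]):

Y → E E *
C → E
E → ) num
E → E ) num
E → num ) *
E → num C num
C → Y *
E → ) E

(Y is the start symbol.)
To compute CLOSURE, for each item [A → α.Bβ] where B is a non-terminal, add [B → .γ] for all productions B → γ; repeat for the newly added items until nothing changes.

Start with: [Y → E . E *]
  [Y → E . E *] has the dot before E: add [E → . ) num], [E → . E ) num], [E → . num ) *], [E → . num C num], [E → . ) E]
No further items can be added.

CLOSURE = { [E → . ) E], [E → . ) num], [E → . E ) num], [E → . num ) *], [E → . num C num], [Y → E . E *] }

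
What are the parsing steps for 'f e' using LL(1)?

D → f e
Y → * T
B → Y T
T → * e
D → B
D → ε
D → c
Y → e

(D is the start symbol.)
LL(1) parsing maintains a stack (initially the start symbol over $) and the input. At each step: if the stack top is a terminal, match it against the current input token; if it is a non-terminal N, replace it with the RHS of M[N, lookahead] (the unique production whose predict set contains the lookahead).

Stack is shown with the top on the left.

Stack  Input  Action
--------------------
D $    f e $  output D → f e
f e $  f e $  match 'f'
e $    e $    match 'e'
$      $      accept

The string is accepted.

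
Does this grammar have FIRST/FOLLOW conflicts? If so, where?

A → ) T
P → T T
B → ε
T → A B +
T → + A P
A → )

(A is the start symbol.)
A FIRST/FOLLOW conflict occurs when a non-terminal N has a nullable alternative N → β (β ⇒* ε) and another alternative N → α with FIRST(α) ∩ FOLLOW(N) ≠ ∅: on such a lookahead the parser cannot decide between expanding α and letting N vanish via β.

Nullable non-terminals: B.
B has a nullable alternative but only one production, so nothing to check.

A, P, T have no nullable alternative, so no FIRST/FOLLOW check is needed there.

No FIRST/FOLLOW conflicts found.

Answer: No FIRST/FOLLOW conflicts.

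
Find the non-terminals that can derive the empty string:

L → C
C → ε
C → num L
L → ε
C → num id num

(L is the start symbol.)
A non-terminal is nullable if it can derive ε (the empty string): either it has an ε-production, or it has a production whose right-hand side consists entirely of nullable non-terminals.

ε-productions: C → ε, L → ε
So C, L are immediately nullable.
Every non-terminal is now nullable.
Nullable = { 'C', 'L' }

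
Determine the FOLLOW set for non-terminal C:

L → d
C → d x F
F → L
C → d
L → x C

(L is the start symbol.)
To compute FOLLOW(C), find every occurrence of C on a right-hand side N → α C β: add FIRST(β) \ {ε}, and if β is empty or nullable also add FOLLOW(N). Iterate to a fixed point.

In L → x C: C is at the end, add FOLLOW(L)

The FOLLOW sets referred to above (computed the same way, to a fixed point):
  FOLLOW(L) = { $ }

Taking the union: FOLLOW(C) = { $ }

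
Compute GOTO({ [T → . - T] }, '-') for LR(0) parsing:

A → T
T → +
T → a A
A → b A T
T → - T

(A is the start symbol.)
GOTO(I, '-') = CLOSURE({ [A → αX.β] : [A → α.Xβ] ∈ I, X = '-' })

Items with dot before '-', with the dot advanced:
  [T → . - T] → [T → - . T]
Closure of the advanced items:
  [T → - . T] has the dot before T: add [T → . +], [T → . a A], [T → . - T]

GOTO = { [T → - . T], [T → . +], [T → . - T], [T → . a A] }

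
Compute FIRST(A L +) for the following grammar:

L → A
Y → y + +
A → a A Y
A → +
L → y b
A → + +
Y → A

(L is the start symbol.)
{ '+', 'a' }

FIRST sets of the non-terminals involved (from the grammar, by fixed-point iteration):
  FIRST(A) = { '+', 'a' }

To compute FIRST(A L +), process the symbols left to right:
Symbol A is a non-terminal. Add FIRST(A) \ {ε} = { '+', 'a' }
A is not nullable (ε ∉ FIRST(A)), so stop here.
FIRST(A L +) = { '+', 'a' }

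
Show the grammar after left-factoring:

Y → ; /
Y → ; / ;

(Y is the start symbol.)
Left-factoring transforms A → αβ₁ | αβ₂ into A → αA' and A' → β₁ | β₂
(α is the longest common prefix among the alternatives). Repeat until
no nonterminal has two alternatives with a common prefix.

Round 1: Y has alternatives sharing prefix '; /'. Introduce Y': Y → ; / Y'
  Add: Y' → ε
  Add: Y' → ;

No remaining common prefixes — done.

Resulting grammar:
Y → ; / Y'
Y' → ε
Y' → ;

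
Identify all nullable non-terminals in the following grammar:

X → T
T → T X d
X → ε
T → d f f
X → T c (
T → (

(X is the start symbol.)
{ 'X' }

A non-terminal is nullable if it can derive ε (the empty string): either it has an ε-production, or it has a production whose right-hand side consists entirely of nullable non-terminals.

ε-productions: X → ε
So X is immediately nullable.
No further non-terminal can be added: every production for the remaining non-terminals contains a terminal or a non-nullable non-terminal.
Nullable = { 'X' }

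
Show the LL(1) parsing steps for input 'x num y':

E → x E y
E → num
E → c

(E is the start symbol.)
LL(1) parsing maintains a stack (initially the start symbol over $) and the input. At each step: if the stack top is a terminal, match it against the current input token; if it is a non-terminal N, replace it with the RHS of M[N, lookahead] (the unique production whose predict set contains the lookahead).

Stack is shown with the top on the left.

Stack    Input      Action
--------------------------
E $      x num y $  output E → x E y
x E y $  x num y $  match 'x'
E y $    num y $    output E → num
num y $  num y $    match 'num'
y $      y $        match 'y'
$        $          accept

The string is accepted.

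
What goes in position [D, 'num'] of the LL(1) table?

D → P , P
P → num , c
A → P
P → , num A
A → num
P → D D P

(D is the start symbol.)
To find M[D, 'num'], we find productions for D where 'num' is in the predict set (PREDICT(N → α) = (FIRST(α) \ {ε}) ∪ (FOLLOW(N) if α ⇒* ε)).

Relevant sets:
  FIRST(P) = { ',', 'num' }

D → P , P: PREDICT = { ',', 'num' }
  'num' is in predict set, so this production goes in M[D, 'num']

M[D, 'num'] = D → P , P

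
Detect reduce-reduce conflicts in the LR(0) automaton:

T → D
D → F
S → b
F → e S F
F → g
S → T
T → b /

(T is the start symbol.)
No reduce-reduce conflicts

Augment with T' → T and build the canonical LR(0) collection (I0 = CLOSURE({[T' → . T]}), then GOTO on every symbol after a dot until no new states appear). It has 12 states:
  I0: { [D → . F], [F → . e S F], [F → . g], [T → . D], [T → . b /], [T' → . T] }  — shift
  I1: { [T → D .] }  — reduce
  I2: { [D → F .] }  — reduce
  I3: { [T' → T .] }  — accept
  I4: { [T → b . /] }  — shift
  I5: { [D → . F], [F → . e S F], [F → . g], [F → e . S F], [S → . T], [S → . b], [T → . D], [T → . b /] }  — shift
  I6: { [F → g .] }  — reduce
  I7: { [F → . e S F], [F → . g], [F → e S . F] }  — shift
  I8: { [S → T .] }  — reduce
  I9: { [S → b .], [T → b . /] }  — shift, reduce
  I10: { [T → b / .] }  — reduce
  I11: { [F → e S F .] }  — reduce

No state contains more than one complete item.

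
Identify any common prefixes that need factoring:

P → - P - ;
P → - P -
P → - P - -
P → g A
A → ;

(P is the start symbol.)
Left-factoring is needed when two productions for the same non-terminal
share a common prefix on the right-hand side.

Productions for P:
  P → - P - ;
  P → - P -
  P → - P - -
  P → g A

Found common prefix '- P -' in productions for P

Answer: Yes, P has productions with common prefix '- P -'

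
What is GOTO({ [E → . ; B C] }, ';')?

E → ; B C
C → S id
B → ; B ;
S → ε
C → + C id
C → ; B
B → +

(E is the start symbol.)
GOTO(I, ';') = CLOSURE({ [A → αX.β] : [A → α.Xβ] ∈ I, X = ';' })

Items with dot before ';', with the dot advanced:
  [E → . ; B C] → [E → ; . B C]
Closure of the advanced items:
  [E → ; . B C] has the dot before B: add [B → . ; B ;], [B → . +]

GOTO = { [B → . +], [B → . ; B ;], [E → ; . B C] }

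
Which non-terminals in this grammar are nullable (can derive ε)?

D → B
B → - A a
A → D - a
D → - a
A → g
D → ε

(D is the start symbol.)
{ 'D' }

A non-terminal is nullable if it can derive ε (the empty string): either it has an ε-production, or it has a production whose right-hand side consists entirely of nullable non-terminals.

ε-productions: D → ε
So D is immediately nullable.
No further non-terminal can be added: every production for the remaining non-terminals contains a terminal or a non-nullable non-terminal.
Nullable = { 'D' }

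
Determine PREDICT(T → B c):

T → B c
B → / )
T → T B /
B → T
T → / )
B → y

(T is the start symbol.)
PREDICT(T → B c) = (FIRST(RHS) \ {ε}) ∪ (FOLLOW(T) if ε ∈ FIRST(RHS), i.e. RHS ⇒* ε)
FIRST(B) = { '/', 'y' }
FIRST(B c) = { '/', 'y' }
ε ∉ FIRST(B c), so FOLLOW(T) is not added.
PREDICT(T → B c) = { '/', 'y' }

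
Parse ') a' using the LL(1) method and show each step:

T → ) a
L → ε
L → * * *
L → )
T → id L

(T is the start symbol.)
Stack is shown with the top on the left.

Stack  Input  Action
--------------------
T $    ) a $  output T → ) a
) a $  ) a $  match ')'
a $    a $    match 'a'
$      $      accept

The string is accepted.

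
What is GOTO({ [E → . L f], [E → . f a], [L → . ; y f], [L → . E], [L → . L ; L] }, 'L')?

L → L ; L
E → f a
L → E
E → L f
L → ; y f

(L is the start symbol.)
GOTO(I, 'L') = CLOSURE({ [A → αX.β] : [A → α.Xβ] ∈ I, X = 'L' })

Items with dot before 'L', with the dot advanced:
  [E → . L f] → [E → L . f]
  [L → . L ; L] → [L → L . ; L]
Closure adds nothing (no advanced item has the dot before a non-terminal).

GOTO = { [E → L . f], [L → L . ; L] }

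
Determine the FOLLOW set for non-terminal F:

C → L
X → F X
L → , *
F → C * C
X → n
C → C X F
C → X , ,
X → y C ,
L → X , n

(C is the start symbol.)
{ $, '*', ',', 'n', 'y' }

To compute FOLLOW(F), find every occurrence of F on a right-hand side N → α F β: add FIRST(β) \ {ε}, and if β is empty or nullable also add FOLLOW(N). Iterate to a fixed point.

In X → F X: F is followed by X, add FIRST(X) \ {ε} = { ',', 'n', 'y' }
In C → C X F: F is at the end, add FOLLOW(C)

The FOLLOW sets referred to above (computed the same way, to a fixed point):
  FOLLOW(C) = { $, '*', ',', 'n', 'y' }

Taking the union: FOLLOW(F) = { $, '*', ',', 'n', 'y' }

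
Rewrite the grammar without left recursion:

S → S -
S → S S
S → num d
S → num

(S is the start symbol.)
S is directly left-recursive. The standard transformation for
  A → A α₁ | ... | A α_m | β₁ | ... | β_n
is
  A  → β₁ A' | ... | β_n A'
  A' → α₁ A' | ... | α_m A' | ε

S → num d becomes S → num d S'
S → num becomes S → num S'
S → S - becomes S' → - S'
S → S S becomes S' → S S'
Add S' → ε

Resulting grammar:
S → num d S'
S → num S'
S' → - S'
S' → S S'
S' → ε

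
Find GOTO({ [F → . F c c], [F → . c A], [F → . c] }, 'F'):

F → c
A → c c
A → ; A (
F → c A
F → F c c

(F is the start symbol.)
{ [F → F . c c] }

GOTO(I, 'F') = CLOSURE({ [A → αX.β] : [A → α.Xβ] ∈ I, X = 'F' })

Items with dot before 'F', with the dot advanced:
  [F → . F c c] → [F → F . c c]
Closure adds nothing (no advanced item has the dot before a non-terminal).

GOTO = { [F → F . c c] }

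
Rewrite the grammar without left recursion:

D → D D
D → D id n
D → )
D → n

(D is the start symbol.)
D is directly left-recursive. The standard transformation for
  A → A α₁ | ... | A α_m | β₁ | ... | β_n
is
  A  → β₁ A' | ... | β_n A'
  A' → α₁ A' | ... | α_m A' | ε

D → ) becomes D → ) D'
D → n becomes D → n D'
D → D D becomes D' → D D'
D → D id n becomes D' → id n D'
Add D' → ε

Resulting grammar:
D → ) D'
D → n D'
D' → D D'
D' → id n D'
D' → ε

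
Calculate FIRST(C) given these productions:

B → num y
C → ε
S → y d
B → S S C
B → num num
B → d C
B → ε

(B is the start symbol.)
To compute FIRST(C), examine every production with C on the left-hand side, reading each right-hand side left to right until a non-nullable symbol is reached.

From C → ε:
  - ε-production, so ε ∈ FIRST(C)

Collecting: FIRST(C) = { ε }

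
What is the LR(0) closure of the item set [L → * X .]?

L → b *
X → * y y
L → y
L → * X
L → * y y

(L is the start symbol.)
{ [L → * X .] }

Start with: [L → * X .]
The dot is at the end, so nothing is added.

CLOSURE = { [L → * X .] }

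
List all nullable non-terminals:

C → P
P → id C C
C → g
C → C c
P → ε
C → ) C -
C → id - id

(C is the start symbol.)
A non-terminal is nullable if it can derive ε (the empty string): either it has an ε-production, or it has a production whose right-hand side consists entirely of nullable non-terminals.

ε-productions: P → ε
So P is immediately nullable.
C → P: every symbol on the right is nullable, so C is nullable too.
Every non-terminal is now nullable.
Nullable = { 'C', 'P' }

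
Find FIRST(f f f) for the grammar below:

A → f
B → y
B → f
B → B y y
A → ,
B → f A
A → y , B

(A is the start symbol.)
{ 'f' }

To compute FIRST(f f f), process the symbols left to right:
Symbol f is a terminal. Add 'f' and stop.
FIRST(f f f) = { 'f' }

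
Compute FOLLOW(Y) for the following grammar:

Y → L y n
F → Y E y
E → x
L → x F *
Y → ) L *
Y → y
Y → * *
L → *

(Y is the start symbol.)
Y is the start symbol, so $ ∈ FOLLOW(Y).
In F → Y E y: Y is followed by E y, add FIRST(E y) \ {ε} = { 'x' }

Taking the union: FOLLOW(Y) = { $, 'x' }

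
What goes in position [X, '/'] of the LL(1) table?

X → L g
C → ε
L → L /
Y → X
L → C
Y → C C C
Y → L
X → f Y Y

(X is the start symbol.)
To find M[X, '/'], we find productions for X where '/' is in the predict set (PREDICT(N → α) = (FIRST(α) \ {ε}) ∪ (FOLLOW(N) if α ⇒* ε)).

Relevant sets:
  FIRST(L) = { '/', ε }

X → L g: PREDICT = { '/', 'g' }
  '/' is in predict set, so this production goes in M[X, '/']
X → f Y Y: PREDICT = { 'f' }

M[X, '/'] = X → L g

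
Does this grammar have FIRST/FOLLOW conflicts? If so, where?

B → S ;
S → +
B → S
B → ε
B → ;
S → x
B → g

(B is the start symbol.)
Nullable non-terminals: B.
FIRST sets used below: FIRST(S) = { '+', 'x' }

B: nullable alternative(s) B → ε; FOLLOW(B) = { $ }
  B → S ;: FIRST \ {ε} = { '+', 'x' } — disjoint from FOLLOW(B)
  B → S: FIRST \ {ε} = { '+', 'x' } — disjoint from FOLLOW(B)
  B → ε: FIRST \ {ε} = { } — this is the only nullable alternative, skip
  B → ;: FIRST \ {ε} = { ';' } — disjoint from FOLLOW(B)
  B → g: FIRST \ {ε} = { 'g' } — disjoint from FOLLOW(B)

S has no nullable alternative, so no FIRST/FOLLOW check is needed there.

No FIRST/FOLLOW conflicts found.

Answer: No FIRST/FOLLOW conflicts.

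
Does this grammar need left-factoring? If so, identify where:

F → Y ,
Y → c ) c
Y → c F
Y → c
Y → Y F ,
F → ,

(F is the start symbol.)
Left-factoring is needed when two productions for the same non-terminal
share a common prefix on the right-hand side.

Productions for F:
  F → Y ,
  F → ,
Productions for Y:
  Y → c ) c
  Y → c F
  Y → c
  Y → Y F ,

Found common prefix 'c' in productions for Y

Answer: Yes, Y has productions with common prefix 'c'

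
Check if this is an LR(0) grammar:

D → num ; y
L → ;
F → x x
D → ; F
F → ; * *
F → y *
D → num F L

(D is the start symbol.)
Yes, the grammar is LR(0)

A grammar is LR(0) if no state in the canonical LR(0) collection has:
  - both a shift item (dot before a terminal) and a complete item (shift-reduce conflict), or
  - two or more complete items (reduce-reduce conflict; the accept item [D' → D .] counts as a complete item here).

Augment with D' → D and build the canonical LR(0) collection (I0 = CLOSURE({[D' → . D]}), then GOTO on every symbol after a dot until no new states appear). It has 17 states:
  I0: { [D → . ; F], [D → . num ; y], [D → . num F L], [D' → . D] }  — shift
  I1: { [D → ; . F], [F → . ; * *], [F → . x x], [F → . y *] }  — shift
  I2: { [D' → D .] }  — accept
  I3: { [D → num . ; y], [D → num . F L], [F → . ; * *], [F → . x x], [F → . y *] }  — shift
  I4: { [D → num ; . y], [F → ; . * *] }  — shift
  I5: { [D → num F . L], [L → . ;] }  — shift
  I6: { [F → x . x] }  — shift
  I7: { [F → y . *] }  — shift
  I8: { [F → y * .] }  — reduce
  I9: { [F → x x .] }  — reduce
  I10: { [L → ; .] }  — reduce
  I11: { [D → num F L .] }  — reduce
  I12: { [F → ; * . *] }  — shift
  I13: { [D → num ; y .] }  — reduce
  I14: { [F → ; * * .] }  — reduce
  I15: { [F → ; . * *] }  — shift
  I16: { [D → ; F .] }  — reduce

Every state is either a pure shift/goto state or contains exactly one complete item and nothing to shift — no conflicts. The grammar is LR(0).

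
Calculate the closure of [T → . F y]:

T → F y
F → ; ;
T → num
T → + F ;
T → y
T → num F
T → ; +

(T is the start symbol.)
{ [F → . ; ;], [T → . F y] }

Start with: [T → . F y]
  [T → . F y] has the dot before F: add [F → . ; ;]
No further items can be added.

CLOSURE = { [F → . ; ;], [T → . F y] }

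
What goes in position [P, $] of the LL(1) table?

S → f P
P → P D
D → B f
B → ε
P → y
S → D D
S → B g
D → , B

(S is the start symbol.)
To find M[P, $], we find productions for P where $ is in the predict set (PREDICT(N → α) = (FIRST(α) \ {ε}) ∪ (FOLLOW(N) if α ⇒* ε)).

Relevant sets:
  FIRST(P) = { 'y' }

P → P D: PREDICT = { 'y' }
P → y: PREDICT = { 'y' }

M[P, $] is empty (no production applies)

Answer: Empty (error entry)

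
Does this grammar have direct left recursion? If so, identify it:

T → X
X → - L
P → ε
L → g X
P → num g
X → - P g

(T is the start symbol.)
T → X: starts with X
X → - L: starts with '-'
P → ε: starts with ε
L → g X: starts with g
P → num g: starts with num
X → - P g: starts with '-'

No direct left recursion found.

Answer: No direct left recursion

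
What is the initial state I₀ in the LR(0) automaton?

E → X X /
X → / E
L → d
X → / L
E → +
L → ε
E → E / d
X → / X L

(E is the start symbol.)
First, augment the grammar with E' → E
I₀ = CLOSURE({ [E' → . E] }):
  [E' → . E] has the dot before E: add [E → . X X /], [E → . +], [E → . E / d]
  [E → . X X /] has the dot before X: add [X → . / E], [X → . / L], [X → . / X L]
No further items can be added.

I₀ = { [E → . +], [E → . E / d], [E → . X X /], [E' → . E], [X → . / E], [X → . / L], [X → . / X L] }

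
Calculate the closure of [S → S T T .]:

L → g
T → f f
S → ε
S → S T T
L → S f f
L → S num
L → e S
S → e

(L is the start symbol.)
{ [S → S T T .] }

Start with: [S → S T T .]
The dot is at the end, so nothing is added.

CLOSURE = { [S → S T T .] }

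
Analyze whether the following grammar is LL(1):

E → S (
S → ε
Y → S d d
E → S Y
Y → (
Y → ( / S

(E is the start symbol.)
No. Predict set conflict for E: { '(' }

A grammar is LL(1) if for each non-terminal N with multiple productions, the predict sets of those productions are pairwise disjoint, where PREDICT(N → α) = (FIRST(α) \ {ε}) ∪ (FOLLOW(N) if α ⇒* ε).

Relevant sets:
  FIRST(S) = { ε }
  FIRST(Y) = { '(', 'd' }

For E:
  PREDICT(E → S '(') = { '(' }
  PREDICT(E → S Y) = { '(', 'd' }
For Y:
  PREDICT(Y → S d d) = { 'd' }
  PREDICT(Y → '(') = { '(' }
  PREDICT(Y → '(' '/' S) = { '(' }
S has a single production, so nothing to check there.

Conflict found: Predict set conflict for E: { '(' }
The grammar is NOT LL(1).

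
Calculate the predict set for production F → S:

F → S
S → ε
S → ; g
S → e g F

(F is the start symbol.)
{ $, ';', 'e' }

PREDICT(F → S) = (FIRST(RHS) \ {ε}) ∪ (FOLLOW(F) if ε ∈ FIRST(RHS), i.e. RHS ⇒* ε)
FIRST(S) = { ';', 'e', ε }
FIRST(S) = { ';', 'e', ε }
ε ∈ FIRST(S) (the right-hand side is nullable), so add FOLLOW(F) = { $ }
PREDICT(F → S) = { $, ';', 'e' }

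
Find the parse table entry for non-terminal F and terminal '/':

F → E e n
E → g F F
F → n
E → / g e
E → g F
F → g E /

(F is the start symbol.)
F → E e n

To find M[F, '/'], we find productions for F where '/' is in the predict set (PREDICT(N → α) = (FIRST(α) \ {ε}) ∪ (FOLLOW(N) if α ⇒* ε)).

Relevant sets:
  FIRST(E) = { '/', 'g' }

F → E e n: PREDICT = { '/', 'g' }
  '/' is in predict set, so this production goes in M[F, '/']
F → n: PREDICT = { 'n' }
F → g E /: PREDICT = { 'g' }

M[F, '/'] = F → E e n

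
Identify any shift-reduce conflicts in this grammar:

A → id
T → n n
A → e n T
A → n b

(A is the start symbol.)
A shift-reduce conflict occurs when an LR(0) state has both:
  - a complete (reduce) item [A → α .] (dot at the end), and
  - a shift item [B → β . c γ] (dot before a terminal).

Augment with A' → A and build the canonical LR(0) collection (I0 = CLOSURE({[A' → . A]}), then GOTO on every symbol after a dot until no new states appear). It has 10 states:
  I0: { [A → . e n T], [A → . id], [A → . n b], [A' → . A] }  — shift
  I1: { [A' → A .] }  — accept
  I2: { [A → e . n T] }  — shift
  I3: { [A → id .] }  — reduce
  I4: { [A → n . b] }  — shift
  I5: { [A → n b .] }  — reduce
  I6: { [A → e n . T], [T → . n n] }  — shift
  I7: { [A → e n T .] }  — reduce
  I8: { [T → n . n] }  — shift
  I9: { [T → n n .] }  — reduce

No state contains both a complete item and a shift item.

Answer: No shift-reduce conflicts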